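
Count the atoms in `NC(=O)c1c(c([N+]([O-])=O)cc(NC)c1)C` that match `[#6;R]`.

6

Check the 15 heavy atoms by environment: 6× c (aromatic, in 6-ring) → match; 3× C (acyclic) → no; 2× O (acyclic) → no; 2× N (acyclic) → no; 1× N (charge +1, acyclic) → no; 1× O (charge -1, acyclic) → no.
That gives 6 matching atoms.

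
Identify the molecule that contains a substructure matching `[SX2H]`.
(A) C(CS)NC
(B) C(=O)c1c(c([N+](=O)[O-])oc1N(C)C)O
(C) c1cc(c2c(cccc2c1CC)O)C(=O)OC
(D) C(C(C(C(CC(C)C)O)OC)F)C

A

[SX2H] describes an aliphatic sulfur with two connections, one being H (a thiol).
(A) contains a thiol (-SH), which satisfies every atom and bond constraint.
(B) has a hydroxyl group (-OH) but it is an -OH, not an -SH.
(C) has a hydroxyl group (-OH) but it is an -OH, not an -SH.
(D) has a hydroxyl group (-OH) but it is an -OH, not an -SH.
So the answer is (A).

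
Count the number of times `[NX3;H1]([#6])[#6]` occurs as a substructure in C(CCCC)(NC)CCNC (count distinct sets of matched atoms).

2

[NX3;H1]([#6])[#6] is the SMARTS for a secondary amine: a trivalent nitrogen with one H, bonded to two carbons.
The molecule carries 2 separate instances of an N-methylamino group (-NHCH3) meeting every constraint; each maps to a distinct set of atoms, giving 2 matches.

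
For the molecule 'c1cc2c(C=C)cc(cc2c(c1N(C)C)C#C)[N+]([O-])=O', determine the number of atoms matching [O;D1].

The query [O;D1] means: aliphatic oxygen bonded to exactly one heavy atom.
Check the 20 heavy atoms by environment: 6× c (aromatic, D3) → no; 4× c (aromatic, D2) → no; 2× C (D2) → no; 4× C (D1) → no; 1× N (charge +1, D3) → no; 1× O (charge -1, D1) → match; 1× O (D1) → match; 1× N (D3) → no.
Summing the matching environments: 1 + 1 = 2 matching atoms.

2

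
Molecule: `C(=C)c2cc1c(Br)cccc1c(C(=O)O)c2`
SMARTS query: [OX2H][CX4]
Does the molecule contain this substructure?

No

The pattern [OX2H][CX4] describes a hydroxyl oxygen bound to an sp3 (X4) carbon — an aliphatic alcohol.
The closest candidate here is a carboxylic acid group (-C(=O)OH), but the -OH is on a CX3 carbonyl carbon, not a CX4 carbon. No other fragment satisfies the full query, so there is no match.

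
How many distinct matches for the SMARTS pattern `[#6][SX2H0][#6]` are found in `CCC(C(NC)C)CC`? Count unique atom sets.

[#6][SX2H0][#6] is the SMARTS for a thioether: an aliphatic sulfur bridging two carbons with no H on the sulfur.
No fragment in the molecule satisfies every constraint, giving 0 matches.

0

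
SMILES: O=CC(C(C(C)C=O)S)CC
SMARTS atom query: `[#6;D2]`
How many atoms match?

3

The query [#6;D2] means: any carbon bonded to exactly two heavy atoms.
Check the 11 heavy atoms by environment: 2× C (D1) → no; 3× C (D3) → no; 3× C (D2) → match; 2× O (D1) → no; 1× S (D1) → no.
That gives 3 matching atoms.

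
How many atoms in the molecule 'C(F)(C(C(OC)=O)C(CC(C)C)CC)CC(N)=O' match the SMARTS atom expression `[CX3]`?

Check the 18 heavy atoms by environment: 11× C (X4) → no; 2× C (X3) → match; 2× O (X1) → no; 1× N (X3) → no; 1× F (X1) → no; 1× O (X2) → no.
That gives 2 matching atoms.

2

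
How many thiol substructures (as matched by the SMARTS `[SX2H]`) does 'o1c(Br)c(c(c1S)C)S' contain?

2

[SX2H] is the SMARTS for a thiol: an aliphatic sulfur with two connections, one being H.
The molecule carries 2 separate instances of a thiol (-SH) meeting every constraint; each maps to a distinct set of atoms, giving 2 matches.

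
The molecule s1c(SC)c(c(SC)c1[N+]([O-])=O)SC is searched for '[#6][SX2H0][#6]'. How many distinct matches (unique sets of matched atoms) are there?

[#6][SX2H0][#6] is the SMARTS for a thioether: an aliphatic sulfur bridging two carbons with no H on the sulfur.
The molecule carries 3 separate instances of a methylthio ether (-SCH3) meeting every constraint; each maps to a distinct set of atoms, giving 3 matches.

3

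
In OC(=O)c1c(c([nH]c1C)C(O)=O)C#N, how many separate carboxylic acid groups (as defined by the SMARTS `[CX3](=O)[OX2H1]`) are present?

[CX3](=O)[OX2H1] is the SMARTS for a carboxylic acid: an sp2 carbon double-bonded to O and single-bonded to an -OH oxygen.
The molecule carries 2 separate instances of a carboxylic acid group (-C(=O)OH) meeting every constraint; each maps to a distinct set of atoms, giving 2 matches.

2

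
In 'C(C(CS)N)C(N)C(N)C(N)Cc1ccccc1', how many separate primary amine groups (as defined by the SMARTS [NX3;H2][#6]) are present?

[NX3;H2][#6] is the SMARTS for a primary amine: a trivalent nitrogen with two H attached to carbon.
The molecule carries 4 separate instances of a primary amino group (-NH2) meeting every constraint; each maps to a distinct set of atoms, giving 4 matches.

4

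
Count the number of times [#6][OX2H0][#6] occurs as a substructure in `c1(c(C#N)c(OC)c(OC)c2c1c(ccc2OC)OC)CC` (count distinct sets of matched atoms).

4

[#6][OX2H0][#6] is the SMARTS for an ether: an aliphatic oxygen bridging two carbons with no H on the oxygen.
The molecule carries 4 separate instances of a methoxy ether (-OCH3) meeting every constraint; each maps to a distinct set of atoms, giving 4 matches.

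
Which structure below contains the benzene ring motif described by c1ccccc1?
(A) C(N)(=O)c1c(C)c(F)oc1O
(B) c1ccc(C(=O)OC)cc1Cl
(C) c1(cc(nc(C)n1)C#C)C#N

c1ccccc1 describes six aromatic carbons in a ring (a benzene ring).
(A) has a methyl group (-CH3) but no six-membered all-carbon aromatic ring is present.
(B) contains the required atom environment, so the pattern matches.
(C) has a methyl group (-CH3) but no six-membered all-carbon aromatic ring is present.
So the answer is (B).

B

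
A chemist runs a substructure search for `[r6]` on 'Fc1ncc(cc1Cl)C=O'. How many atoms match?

The query [r6] means: r6 matches atoms in a six-membered ring.
Check the 10 heavy atoms by environment: 1× n (aromatic, in 6-ring) → match; 5× c (aromatic, in 6-ring) → match; 1× C (acyclic) → no; 1× O (acyclic) → no; 1× Cl (acyclic) → no; 1× F (acyclic) → no.
Summing the matching environments: 1 + 5 = 6 matching atoms.

6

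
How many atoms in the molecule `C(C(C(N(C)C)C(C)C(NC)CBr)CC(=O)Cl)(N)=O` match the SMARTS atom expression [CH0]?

2

Check the 19 heavy atoms by environment: 2× C (H2) → no; 4× C (H1) → no; 2× C (H0) → match; 2× O (H0) → no; 1× Cl (H0) → no; 1× N (H1) → no; 4× C (H3) → no; 1× N (H2) → no; 1× N (H0) → no; 1× Br (H0) → no.
That gives 2 matching atoms.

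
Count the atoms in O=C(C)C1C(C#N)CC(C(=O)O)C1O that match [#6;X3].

The query [#6;X3] means: any carbon (aromatic or not) with three total connections.
Check the 14 heavy atoms by environment: 6× C (X4) → no; 1× C (X2) → no; 1× N (X1) → no; 2× C (X3) → match; 2× O (X1) → no; 2× O (X2) → no.
That gives 2 matching atoms.

2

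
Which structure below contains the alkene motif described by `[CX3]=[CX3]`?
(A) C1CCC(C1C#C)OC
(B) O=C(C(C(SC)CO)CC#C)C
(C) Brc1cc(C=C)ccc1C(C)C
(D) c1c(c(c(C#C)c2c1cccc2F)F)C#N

C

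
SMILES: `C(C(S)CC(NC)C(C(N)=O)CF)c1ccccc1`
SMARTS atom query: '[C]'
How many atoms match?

The query [C] means: uppercase C matches aliphatic (non-aromatic) carbon only.
Check the 19 heavy atoms by environment: 8× C → match; 1× F → no; 1× S → no; 6× c (aromatic) → no; 1× O → no; 2× N → no.
That gives 8 matching atoms.

8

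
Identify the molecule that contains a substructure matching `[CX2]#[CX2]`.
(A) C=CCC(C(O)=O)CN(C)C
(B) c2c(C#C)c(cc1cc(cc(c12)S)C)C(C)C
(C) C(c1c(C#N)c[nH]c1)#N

B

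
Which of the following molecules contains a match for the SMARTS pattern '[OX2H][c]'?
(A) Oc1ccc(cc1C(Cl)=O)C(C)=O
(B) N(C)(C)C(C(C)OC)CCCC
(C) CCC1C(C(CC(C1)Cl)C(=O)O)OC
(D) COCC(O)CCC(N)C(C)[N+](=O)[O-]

[OX2H][c] describes a hydroxyl oxygen attached to an aromatic carbon (a phenol).
(A) contains a hydroxyl group (-OH), which satisfies every atom and bond constraint.
(B) has a methoxy ether (-OCH3) but the oxygen has H0, not H1.
(C) has a methoxy ether (-OCH3) but the oxygen has H0, not H1.
(D) has a hydroxyl group (-OH) but the -OH is on an aliphatic carbon, not an aromatic c.
So the answer is (A).

A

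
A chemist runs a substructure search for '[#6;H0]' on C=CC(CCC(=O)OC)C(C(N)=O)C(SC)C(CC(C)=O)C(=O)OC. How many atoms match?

4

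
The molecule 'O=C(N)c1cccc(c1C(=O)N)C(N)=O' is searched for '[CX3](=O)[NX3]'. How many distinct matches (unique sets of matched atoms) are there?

3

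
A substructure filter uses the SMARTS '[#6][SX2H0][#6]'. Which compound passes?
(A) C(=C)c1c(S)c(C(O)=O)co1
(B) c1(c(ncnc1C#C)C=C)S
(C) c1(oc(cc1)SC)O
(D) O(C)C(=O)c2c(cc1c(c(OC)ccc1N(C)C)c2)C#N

[#6][SX2H0][#6] describes an aliphatic sulfur bridging two carbons with no H on the sulfur (a thioether).
(A) has a thiol (-SH) but the sulfur has H1, not H0 bridging two carbons.
(B) has a thiol (-SH) but the sulfur has H1, not H0 bridging two carbons.
(C) contains a methylthio ether (-SCH3), which satisfies every atom and bond constraint.
(D) has a methoxy ether (-OCH3) but the bridging atom is O, not S.
So the answer is (C).

C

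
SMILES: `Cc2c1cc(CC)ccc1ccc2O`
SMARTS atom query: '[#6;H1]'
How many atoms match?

5

The query [#6;H1] means: any carbon bearing exactly one hydrogen.
Check the 14 heavy atoms by environment: 5× c (aromatic, H0) → no; 5× c (aromatic, H1) → match; 1× O (H1) → no; 2× C (H3) → no; 1× C (H2) → no.
That gives 5 matching atoms.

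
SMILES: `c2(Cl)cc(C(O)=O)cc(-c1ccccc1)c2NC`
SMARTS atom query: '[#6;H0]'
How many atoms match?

6

The query [#6;H0] means: any carbon with no attached hydrogen.
Check the 18 heavy atoms by environment: 7× c (aromatic, H1) → no; 5× c (aromatic, H0) → match; 1× N (H1) → no; 1× C (H3) → no; 1× C (H0) → match; 1× O (H0) → no; 1× O (H1) → no; 1× Cl (H0) → no.
Summing the matching environments: 5 + 1 = 6 matching atoms.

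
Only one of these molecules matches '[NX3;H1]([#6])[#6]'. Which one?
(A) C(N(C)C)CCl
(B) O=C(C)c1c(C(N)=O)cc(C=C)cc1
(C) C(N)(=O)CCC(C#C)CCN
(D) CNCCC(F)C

D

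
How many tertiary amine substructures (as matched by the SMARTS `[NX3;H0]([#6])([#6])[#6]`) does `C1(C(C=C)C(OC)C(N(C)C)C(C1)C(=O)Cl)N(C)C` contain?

[NX3;H0]([#6])([#6])[#6] is the SMARTS for a tertiary amine: a trivalent nitrogen with no H, bonded to three carbons.
The molecule carries 2 separate instances of a dimethylamino group (-N(CH3)2) meeting every constraint; each maps to a distinct set of atoms, giving 2 matches.

2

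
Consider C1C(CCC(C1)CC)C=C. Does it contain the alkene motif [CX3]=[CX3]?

The pattern [CX3]=[CX3] describes a non-aromatic C=C double bond between two sp2 carbons — an alkene.
The molecule carries a vinyl group (-CH=CH2), whose atoms satisfy every constraint of the query, so the pattern matches.

Yes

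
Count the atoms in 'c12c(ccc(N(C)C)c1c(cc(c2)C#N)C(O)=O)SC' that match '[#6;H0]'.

8

Check the 20 heavy atoms by environment: 6× c (aromatic, H0) → match; 4× c (aromatic, H1) → no; 1× S (H0) → no; 3× C (H3) → no; 2× C (H0) → match; 1× O (H0) → no; 1× O (H1) → no; 2× N (H0) → no.
Summing the matching environments: 6 + 2 = 8 matching atoms.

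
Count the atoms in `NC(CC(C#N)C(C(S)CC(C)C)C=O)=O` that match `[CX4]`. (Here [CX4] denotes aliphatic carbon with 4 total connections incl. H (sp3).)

8

The query [CX4] means: C with X4: aliphatic carbon with exactly 4 total connections (bonds + H).
Check the 16 heavy atoms by environment: 8× C (X4) → match; 2× C (X3) → no; 2× O (X1) → no; 1× S (X2) → no; 1× C (X2) → no; 1× N (X1) → no; 1× N (X3) → no.
That gives 8 matching atoms.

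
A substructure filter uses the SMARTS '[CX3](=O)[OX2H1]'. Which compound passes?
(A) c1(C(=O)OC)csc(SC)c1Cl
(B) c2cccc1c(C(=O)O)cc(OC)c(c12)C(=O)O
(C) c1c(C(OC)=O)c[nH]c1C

[CX3](=O)[OX2H1] describes an sp2 carbon double-bonded to O and single-bonded to an -OH oxygen (a carboxylic acid).
(A) has a methyl-ester group (-C(=O)OCH3) but the singly-bonded O has no H (OX2H0, not OX2H1).
(B) contains a carboxylic acid group (-C(=O)OH), which satisfies every atom and bond constraint.
(C) has a methyl-ester group (-C(=O)OCH3) but the singly-bonded O has no H (OX2H0, not OX2H1).
So the answer is (B).

B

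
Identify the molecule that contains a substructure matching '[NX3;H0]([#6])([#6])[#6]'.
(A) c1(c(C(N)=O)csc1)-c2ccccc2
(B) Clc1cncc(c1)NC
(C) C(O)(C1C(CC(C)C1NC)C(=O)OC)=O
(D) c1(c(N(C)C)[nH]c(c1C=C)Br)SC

D

[NX3;H0]([#6])([#6])[#6] describes a trivalent nitrogen with no H, bonded to three carbons (a tertiary amine).
(A) has a primary amide (-C(=O)NH2) but the amide nitrogen has H2 and only one carbon neighbour.
(B) has an N-methylamino group (-NHCH3) but the nitrogen still has one H (H1), not H0.
(C) has an N-methylamino group (-NHCH3) but the nitrogen still has one H (H1), not H0.
(D) contains a dimethylamino group (-N(CH3)2), which satisfies every atom and bond constraint.
So the answer is (D).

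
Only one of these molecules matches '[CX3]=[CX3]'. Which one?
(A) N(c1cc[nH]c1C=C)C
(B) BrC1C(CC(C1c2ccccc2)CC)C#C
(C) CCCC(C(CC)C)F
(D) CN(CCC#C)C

[CX3]=[CX3] describes a non-aromatic C=C double bond between two sp2 carbons (an alkene).
(A) contains a vinyl group (-CH=CH2), which satisfies every atom and bond constraint.
(B) has an ethyl group (-CH2CH3) but its C-C bond is a single bond between CX4 carbons, not CX3=CX3.
(C) has an ethyl group (-CH2CH3) but its C-C bond is a single bond between CX4 carbons, not CX3=CX3.
(D) has an ethynyl group (-C#CH) but the C-C bond is a triple bond, not a double bond.
So the answer is (A).

A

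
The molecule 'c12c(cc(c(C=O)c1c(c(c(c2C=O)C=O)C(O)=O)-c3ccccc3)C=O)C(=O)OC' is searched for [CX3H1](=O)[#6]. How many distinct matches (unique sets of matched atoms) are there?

4

[CX3H1](=O)[#6] is the SMARTS for an aldehyde: an sp2 carbon with one H, double-bonded to O and single-bonded to carbon.
The molecule carries 4 separate instances of an aldehyde (-CHO) meeting every constraint; each maps to a distinct set of atoms, giving 4 matches.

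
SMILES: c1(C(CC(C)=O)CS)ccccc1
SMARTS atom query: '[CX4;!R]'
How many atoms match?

4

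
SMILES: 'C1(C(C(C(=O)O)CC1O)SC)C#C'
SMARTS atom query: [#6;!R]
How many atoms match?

4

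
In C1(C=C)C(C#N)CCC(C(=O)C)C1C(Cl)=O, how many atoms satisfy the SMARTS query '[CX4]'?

7

Check the 16 heavy atoms by environment: 7× C (X4) → match; 4× C (X3) → no; 2× O (X1) → no; 1× Cl (X1) → no; 1× C (X2) → no; 1× N (X1) → no.
That gives 7 matching atoms.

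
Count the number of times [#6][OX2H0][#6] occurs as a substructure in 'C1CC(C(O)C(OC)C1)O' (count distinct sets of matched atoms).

1

[#6][OX2H0][#6] is the SMARTS for an ether: an aliphatic oxygen bridging two carbons with no H on the oxygen.
Exactly one fragment in the molecule meets all constraints, giving 1 match.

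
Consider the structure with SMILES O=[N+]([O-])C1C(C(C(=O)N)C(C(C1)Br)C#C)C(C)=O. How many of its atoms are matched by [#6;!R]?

5

Check the 18 heavy atoms by environment: 6× C (in 6-ring) → no; 1× Br (acyclic) → no; 1× N (charge +1, acyclic) → no; 1× O (charge -1, acyclic) → no; 3× O (acyclic) → no; 5× C (acyclic) → match; 1× N (acyclic) → no.
That gives 5 matching atoms.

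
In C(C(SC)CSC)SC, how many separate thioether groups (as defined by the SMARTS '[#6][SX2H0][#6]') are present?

3

[#6][SX2H0][#6] is the SMARTS for a thioether: an aliphatic sulfur bridging two carbons with no H on the sulfur.
The molecule carries 3 separate instances of a methylthio ether (-SCH3) meeting every constraint; each maps to a distinct set of atoms, giving 3 matches.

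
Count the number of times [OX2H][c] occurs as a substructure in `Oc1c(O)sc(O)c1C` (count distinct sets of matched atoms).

3

[OX2H][c] is the SMARTS for a phenol: a hydroxyl oxygen attached to an aromatic carbon.
The molecule carries 3 separate instances of a hydroxyl group (-OH) meeting every constraint; each maps to a distinct set of atoms, giving 3 matches.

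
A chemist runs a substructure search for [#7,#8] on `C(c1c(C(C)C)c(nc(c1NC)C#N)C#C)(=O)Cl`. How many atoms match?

4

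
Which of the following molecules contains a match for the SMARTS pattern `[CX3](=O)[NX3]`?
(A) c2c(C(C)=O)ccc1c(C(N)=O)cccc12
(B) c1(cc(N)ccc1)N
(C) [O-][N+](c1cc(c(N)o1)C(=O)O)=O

[CX3](=O)[NX3] describes a carbonyl carbon bonded to a trivalent nitrogen (an amide).
(A) contains a primary amide (-C(=O)NH2), which satisfies every atom and bond constraint.
(B) has a primary amino group (-NH2) but the -NH2 is not attached to a carbonyl carbon.
(C) has a carboxylic acid group (-C(=O)OH) but the carbonyl is bonded to O, not to an NX3 nitrogen.
So the answer is (A).

A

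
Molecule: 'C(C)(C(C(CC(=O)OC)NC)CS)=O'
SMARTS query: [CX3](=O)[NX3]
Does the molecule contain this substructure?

No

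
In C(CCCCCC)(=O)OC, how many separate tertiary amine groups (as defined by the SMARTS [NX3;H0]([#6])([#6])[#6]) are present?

0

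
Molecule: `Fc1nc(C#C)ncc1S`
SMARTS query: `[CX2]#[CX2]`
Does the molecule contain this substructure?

The pattern [CX2]#[CX2] describes a carbon-carbon triple bond — an alkyne.
The molecule carries an ethynyl group (-C#CH), whose atoms satisfy every constraint of the query, so the pattern matches.

Yes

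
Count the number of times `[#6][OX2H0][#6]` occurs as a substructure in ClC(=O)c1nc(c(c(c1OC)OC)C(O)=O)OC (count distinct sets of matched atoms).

[#6][OX2H0][#6] is the SMARTS for an ether: an aliphatic oxygen bridging two carbons with no H on the oxygen.
The molecule carries 3 separate instances of a methoxy ether (-OCH3) meeting every constraint; each maps to a distinct set of atoms, giving 3 matches.

3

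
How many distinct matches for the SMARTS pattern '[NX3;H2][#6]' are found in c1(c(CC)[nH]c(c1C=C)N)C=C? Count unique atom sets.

1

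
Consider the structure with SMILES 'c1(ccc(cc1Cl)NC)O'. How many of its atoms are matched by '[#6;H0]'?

The query [#6;H0] means: any carbon with no attached hydrogen.
Check the 10 heavy atoms by environment: 3× c (aromatic, H1) → no; 3× c (aromatic, H0) → match; 1× O (H1) → no; 1× N (H1) → no; 1× C (H3) → no; 1× Cl (H0) → no.
That gives 3 matching atoms.

3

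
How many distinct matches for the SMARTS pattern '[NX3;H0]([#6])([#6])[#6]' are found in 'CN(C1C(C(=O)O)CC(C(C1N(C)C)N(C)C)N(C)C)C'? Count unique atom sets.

[NX3;H0]([#6])([#6])[#6] is the SMARTS for a tertiary amine: a trivalent nitrogen with no H, bonded to three carbons.
The molecule carries 4 separate instances of a dimethylamino group (-N(CH3)2) meeting every constraint; each maps to a distinct set of atoms, giving 4 matches.

4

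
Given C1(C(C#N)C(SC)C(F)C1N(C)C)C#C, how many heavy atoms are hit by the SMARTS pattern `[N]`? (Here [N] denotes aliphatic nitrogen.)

Check the 15 heavy atoms by environment: 11× C → no; 2× N → match; 1× F → no; 1× S → no.
That gives 2 matching atoms.

2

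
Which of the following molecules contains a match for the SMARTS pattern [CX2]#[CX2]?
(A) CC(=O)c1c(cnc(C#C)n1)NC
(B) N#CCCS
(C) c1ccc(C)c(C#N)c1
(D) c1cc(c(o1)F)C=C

A

[CX2]#[CX2] describes a carbon-carbon triple bond (an alkyne).
(A) contains an ethynyl group (-C#CH), which satisfies every atom and bond constraint.
(B) has a nitrile (-C#N) but the triple bond is C#N, not C#C.
(C) has a nitrile (-C#N) but the triple bond is C#N, not C#C.
(D) has a vinyl group (-CH=CH2) but the C=C is a double bond; both carbons are CX3, not CX2.
So the answer is (A).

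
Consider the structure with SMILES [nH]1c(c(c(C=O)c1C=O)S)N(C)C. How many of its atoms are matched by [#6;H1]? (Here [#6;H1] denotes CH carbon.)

The query [#6;H1] means: any carbon bearing exactly one hydrogen.
Check the 13 heavy atoms by environment: 1× n (aromatic, H1) → no; 4× c (aromatic, H0) → no; 1× S (H1) → no; 1× N (H0) → no; 2× C (H3) → no; 2× C (H1) → match; 2× O (H0) → no.
That gives 2 matching atoms.

2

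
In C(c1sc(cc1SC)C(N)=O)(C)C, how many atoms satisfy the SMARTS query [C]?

5

The query [C] means: uppercase C matches aliphatic (non-aromatic) carbon only.
Check the 13 heavy atoms by environment: 1× s (aromatic) → no; 4× c (aromatic) → no; 1× S → no; 5× C → match; 1× O → no; 1× N → no.
That gives 5 matching atoms.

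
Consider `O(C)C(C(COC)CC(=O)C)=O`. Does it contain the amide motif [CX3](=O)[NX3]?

No

The pattern [CX3](=O)[NX3] describes a carbonyl carbon bonded to a trivalent nitrogen — an amide.
The closest candidate here is a methyl-ester group (-C(=O)OCH3), but the carbonyl is bonded to O, not to an NX3 nitrogen. No other fragment satisfies the full query, so there is no match.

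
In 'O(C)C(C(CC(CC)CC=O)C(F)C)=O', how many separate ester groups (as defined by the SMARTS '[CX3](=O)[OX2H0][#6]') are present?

[CX3](=O)[OX2H0][#6] is the SMARTS for an ester: a carbonyl carbon bonded to an oxygen that is itself bonded to carbon (no H on that O).
Exactly one fragment in the molecule meets all constraints, giving 1 match.

1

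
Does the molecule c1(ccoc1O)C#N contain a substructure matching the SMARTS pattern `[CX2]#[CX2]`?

No

The pattern [CX2]#[CX2] describes a carbon-carbon triple bond — an alkyne.
The closest candidate here is a nitrile (-C#N), but the triple bond is C#N, not C#C. No other fragment satisfies the full query, so there is no match.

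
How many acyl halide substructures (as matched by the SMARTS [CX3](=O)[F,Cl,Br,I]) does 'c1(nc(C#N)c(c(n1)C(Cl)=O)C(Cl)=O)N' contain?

2

[CX3](=O)[F,Cl,Br,I] is the SMARTS for an acyl halide: a carbonyl carbon bonded to a halogen.
The molecule carries 2 separate instances of an acyl chloride (-C(=O)Cl) meeting every constraint; each maps to a distinct set of atoms, giving 2 matches.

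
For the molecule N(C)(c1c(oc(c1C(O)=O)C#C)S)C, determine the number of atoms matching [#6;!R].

Check the 14 heavy atoms by environment: 1× o (aromatic, in 5-ring) → no; 4× c (aromatic, in 5-ring) → no; 1× S (acyclic) → no; 5× C (acyclic) → match; 2× O (acyclic) → no; 1× N (acyclic) → no.
That gives 5 matching atoms.

5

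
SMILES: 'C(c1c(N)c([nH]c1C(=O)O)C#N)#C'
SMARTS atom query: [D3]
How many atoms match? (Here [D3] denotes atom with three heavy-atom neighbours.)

The query [D3] means: atom with exactly three heavy-atom neighbours.
Check the 13 heavy atoms by environment: 1× n (aromatic, D2) → no; 4× c (aromatic, D3) → match; 2× N (D1) → no; 2× C (D2) → no; 1× C (D1) → no; 1× C (D3) → match; 2× O (D1) → no.
Summing the matching environments: 4 + 1 = 5 matching atoms.

5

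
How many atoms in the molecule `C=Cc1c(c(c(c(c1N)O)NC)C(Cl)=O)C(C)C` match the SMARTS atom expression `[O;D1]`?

2

Check the 18 heavy atoms by environment: 6× c (aromatic, D3) → no; 1× N (D2) → no; 4× C (D1) → no; 2× C (D3) → no; 1× C (D2) → no; 2× O (D1) → match; 1× Cl (D1) → no; 1× N (D1) → no.
That gives 2 matching atoms.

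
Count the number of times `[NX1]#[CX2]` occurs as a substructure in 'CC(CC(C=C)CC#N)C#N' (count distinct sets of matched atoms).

2

[NX1]#[CX2] is the SMARTS for a nitrile: a nitrogen triple-bonded to a two-connected carbon.
The molecule carries 2 separate instances of a nitrile (-C#N) meeting every constraint; each maps to a distinct set of atoms, giving 2 matches.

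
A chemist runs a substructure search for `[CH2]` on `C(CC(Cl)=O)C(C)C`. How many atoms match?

Check the 8 heavy atoms by environment: 2× C (H2) → match; 1× C (H0) → no; 1× O (H0) → no; 1× Cl (H0) → no; 1× C (H1) → no; 2× C (H3) → no.
That gives 2 matching atoms.

2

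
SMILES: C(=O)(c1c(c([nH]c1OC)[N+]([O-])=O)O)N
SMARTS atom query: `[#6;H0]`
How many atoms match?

5

The query [#6;H0] means: any carbon with no attached hydrogen.
Check the 14 heavy atoms by environment: 1× n (aromatic, H1) → no; 4× c (aromatic, H0) → match; 1× C (H0) → match; 3× O (H0) → no; 1× N (H2) → no; 1× N (charge +1, H0) → no; 1× O (charge -1, H0) → no; 1× O (H1) → no; 1× C (H3) → no.
Summing the matching environments: 4 + 1 = 5 matching atoms.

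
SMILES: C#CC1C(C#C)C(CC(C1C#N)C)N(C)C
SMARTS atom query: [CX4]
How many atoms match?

9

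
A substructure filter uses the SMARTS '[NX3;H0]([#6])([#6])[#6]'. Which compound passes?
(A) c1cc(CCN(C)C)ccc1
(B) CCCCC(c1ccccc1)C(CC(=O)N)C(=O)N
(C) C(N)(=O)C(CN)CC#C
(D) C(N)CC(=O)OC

A

[NX3;H0]([#6])([#6])[#6] describes a trivalent nitrogen with no H, bonded to three carbons (a tertiary amine).
(A) contains a dimethylamino group (-N(CH3)2), which satisfies every atom and bond constraint.
(B) has a primary amide (-C(=O)NH2) but the amide nitrogen has H2 and only one carbon neighbour.
(C) has a primary amide (-C(=O)NH2) but the amide nitrogen has H2 and only one carbon neighbour.
(D) has a primary amino group (-NH2) but the nitrogen has H2, not H0 with three carbons.
So the answer is (A).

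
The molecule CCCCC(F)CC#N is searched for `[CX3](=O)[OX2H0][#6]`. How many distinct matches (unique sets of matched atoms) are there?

[CX3](=O)[OX2H0][#6] is the SMARTS for an ester: a carbonyl carbon bonded to an oxygen that is itself bonded to carbon (no H on that O).
No fragment in the molecule satisfies every constraint, giving 0 matches.

0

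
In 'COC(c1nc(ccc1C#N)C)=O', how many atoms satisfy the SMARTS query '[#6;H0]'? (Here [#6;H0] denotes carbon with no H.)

5

The query [#6;H0] means: any carbon with no attached hydrogen.
Check the 13 heavy atoms by environment: 1× n (aromatic, H0) → no; 3× c (aromatic, H0) → match; 2× c (aromatic, H1) → no; 2× C (H0) → match; 2× O (H0) → no; 2× C (H3) → no; 1× N (H0) → no.
Summing the matching environments: 3 + 2 = 5 matching atoms.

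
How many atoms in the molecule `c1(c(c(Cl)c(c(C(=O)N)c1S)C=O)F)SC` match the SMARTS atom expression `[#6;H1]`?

1

The query [#6;H1] means: any carbon bearing exactly one hydrogen.
Check the 16 heavy atoms by environment: 6× c (aromatic, H0) → no; 1× S (H1) → no; 1× Cl (H0) → no; 1× C (H0) → no; 2× O (H0) → no; 1× N (H2) → no; 1× F (H0) → no; 1× S (H0) → no; 1× C (H3) → no; 1× C (H1) → match.
That gives 1 matching atom.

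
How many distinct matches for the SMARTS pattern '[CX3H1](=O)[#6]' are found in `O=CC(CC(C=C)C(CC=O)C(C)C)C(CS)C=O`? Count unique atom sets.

3

[CX3H1](=O)[#6] is the SMARTS for an aldehyde: an sp2 carbon with one H, double-bonded to O and single-bonded to carbon.
The molecule carries 3 separate instances of an aldehyde (-CHO) meeting every constraint; each maps to a distinct set of atoms, giving 3 matches.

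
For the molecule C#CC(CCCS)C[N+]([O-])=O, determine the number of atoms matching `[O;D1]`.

2

The query [O;D1] means: aliphatic oxygen bonded to exactly one heavy atom.
Check the 11 heavy atoms by environment: 5× C (D2) → no; 1× C (D3) → no; 1× C (D1) → no; 1× N (charge +1, D3) → no; 1× O (charge -1, D1) → match; 1× O (D1) → match; 1× S (D1) → no.
Summing the matching environments: 1 + 1 = 2 matching atoms.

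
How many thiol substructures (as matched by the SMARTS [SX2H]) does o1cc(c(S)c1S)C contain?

[SX2H] is the SMARTS for a thiol: an aliphatic sulfur with two connections, one being H.
The molecule carries 2 separate instances of a thiol (-SH) meeting every constraint; each maps to a distinct set of atoms, giving 2 matches.

2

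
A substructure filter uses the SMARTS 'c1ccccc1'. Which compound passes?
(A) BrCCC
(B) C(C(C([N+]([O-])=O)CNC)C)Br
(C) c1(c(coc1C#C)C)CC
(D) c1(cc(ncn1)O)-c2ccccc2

c1ccccc1 describes six aromatic carbons in a ring (a benzene ring).
(A) has a methyl group (-CH3) but no six-membered all-carbon aromatic ring is present.
(B) has a methyl group (-CH3) but no six-membered all-carbon aromatic ring is present.
(C) has a methyl group (-CH3) but no six-membered all-carbon aromatic ring is present.
(D) contains a phenyl ring, which satisfies every atom and bond constraint.
So the answer is (D).

D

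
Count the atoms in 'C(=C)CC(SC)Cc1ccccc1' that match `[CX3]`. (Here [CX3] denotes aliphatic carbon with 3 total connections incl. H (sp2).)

2

Check the 13 heavy atoms by environment: 4× C (X4) → no; 6× c (aromatic, X3) → no; 2× C (X3) → match; 1× S (X2) → no.
That gives 2 matching atoms.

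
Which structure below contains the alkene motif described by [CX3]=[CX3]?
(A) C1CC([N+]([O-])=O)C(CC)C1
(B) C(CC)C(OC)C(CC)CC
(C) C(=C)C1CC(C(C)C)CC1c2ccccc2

C

[CX3]=[CX3] describes a non-aromatic C=C double bond between two sp2 carbons (an alkene).
(A) has an ethyl group (-CH2CH3) but its C-C bond is a single bond between CX4 carbons, not CX3=CX3.
(B) has an ethyl group (-CH2CH3) but its C-C bond is a single bond between CX4 carbons, not CX3=CX3.
(C) contains a vinyl group (-CH=CH2), which satisfies every atom and bond constraint.
So the answer is (C).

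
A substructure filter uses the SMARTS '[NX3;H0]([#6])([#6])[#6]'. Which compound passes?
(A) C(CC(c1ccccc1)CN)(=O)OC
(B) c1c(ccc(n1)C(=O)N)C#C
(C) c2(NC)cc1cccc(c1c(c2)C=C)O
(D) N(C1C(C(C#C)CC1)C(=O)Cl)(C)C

[NX3;H0]([#6])([#6])[#6] describes a trivalent nitrogen with no H, bonded to three carbons (a tertiary amine).
(A) has a primary amino group (-NH2) but the nitrogen has H2, not H0 with three carbons.
(B) has a primary amide (-C(=O)NH2) but the amide nitrogen has H2 and only one carbon neighbour.
(C) has an N-methylamino group (-NHCH3) but the nitrogen still has one H (H1), not H0.
(D) contains a dimethylamino group (-N(CH3)2), which satisfies every atom and bond constraint.
So the answer is (D).

D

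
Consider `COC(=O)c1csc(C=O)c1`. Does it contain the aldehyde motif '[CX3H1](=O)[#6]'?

Yes

The pattern [CX3H1](=O)[#6] describes an sp2 carbon with one H, double-bonded to O and single-bonded to carbon — an aldehyde.
The molecule carries an aldehyde (-CHO), whose atoms satisfy every constraint of the query, so the pattern matches.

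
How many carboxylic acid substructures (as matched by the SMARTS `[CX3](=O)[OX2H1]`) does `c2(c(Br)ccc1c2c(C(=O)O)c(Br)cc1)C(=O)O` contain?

[CX3](=O)[OX2H1] is the SMARTS for a carboxylic acid: an sp2 carbon double-bonded to O and single-bonded to an -OH oxygen.
The molecule carries 2 separate instances of a carboxylic acid group (-C(=O)OH) meeting every constraint; each maps to a distinct set of atoms, giving 2 matches.

2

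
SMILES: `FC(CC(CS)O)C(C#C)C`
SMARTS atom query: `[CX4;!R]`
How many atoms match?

6

The query [CX4;!R] means: aliphatic carbon with four total connections, not in a ring.
Check the 11 heavy atoms by environment: 6× C (X4, acyclic) → match; 2× C (X2, acyclic) → no; 1× F (X1, acyclic) → no; 1× S (X2, acyclic) → no; 1× O (X2, acyclic) → no.
That gives 6 matching atoms.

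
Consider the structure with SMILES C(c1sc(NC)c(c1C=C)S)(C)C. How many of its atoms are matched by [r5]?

The query [r5] means: r5 matches atoms in a five-membered ring.
Check the 13 heavy atoms by environment: 1× s (aromatic, in 5-ring) → match; 4× c (aromatic, in 5-ring) → match; 6× C (acyclic) → no; 1× N (acyclic) → no; 1× S (acyclic) → no.
Summing the matching environments: 1 + 4 = 5 matching atoms.

5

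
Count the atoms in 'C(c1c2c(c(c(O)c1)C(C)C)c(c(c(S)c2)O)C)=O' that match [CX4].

4

The query [CX4] means: C with X4: aliphatic carbon with exactly 4 total connections (bonds + H).
Check the 19 heavy atoms by environment: 10× c (aromatic, X3) → no; 2× O (X2) → no; 1× C (X3) → no; 1× O (X1) → no; 1× S (X2) → no; 4× C (X4) → match.
That gives 4 matching atoms.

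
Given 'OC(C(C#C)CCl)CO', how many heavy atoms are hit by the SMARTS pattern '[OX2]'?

2

Check the 9 heavy atoms by environment: 4× C (X4) → no; 2× C (X2) → no; 2× O (X2) → match; 1× Cl (X1) → no.
That gives 2 matching atoms.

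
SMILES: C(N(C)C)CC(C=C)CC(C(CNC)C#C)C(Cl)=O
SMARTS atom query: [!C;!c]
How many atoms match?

4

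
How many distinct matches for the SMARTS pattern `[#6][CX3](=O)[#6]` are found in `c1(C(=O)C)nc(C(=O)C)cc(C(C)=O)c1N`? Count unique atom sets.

3

[#6][CX3](=O)[#6] is the SMARTS for a ketone: a carbonyl carbon (no H) flanked by two carbons.
The molecule carries 3 separate instances of an acetyl/ketone group (-C(=O)CH3) meeting every constraint; each maps to a distinct set of atoms, giving 3 matches.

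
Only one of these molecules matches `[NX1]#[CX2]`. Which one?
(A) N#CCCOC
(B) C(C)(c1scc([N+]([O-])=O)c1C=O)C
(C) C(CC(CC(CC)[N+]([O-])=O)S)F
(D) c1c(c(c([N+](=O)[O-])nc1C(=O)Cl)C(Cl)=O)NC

A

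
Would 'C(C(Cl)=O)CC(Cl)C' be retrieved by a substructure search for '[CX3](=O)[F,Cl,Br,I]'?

The pattern [CX3](=O)[F,Cl,Br,I] describes a carbonyl carbon bonded to a halogen — an acyl halide.
The molecule carries an acyl chloride (-C(=O)Cl), whose atoms satisfy every constraint of the query, so the pattern matches.

Yes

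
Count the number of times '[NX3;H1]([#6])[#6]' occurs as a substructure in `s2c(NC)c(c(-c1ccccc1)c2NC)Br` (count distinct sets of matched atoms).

2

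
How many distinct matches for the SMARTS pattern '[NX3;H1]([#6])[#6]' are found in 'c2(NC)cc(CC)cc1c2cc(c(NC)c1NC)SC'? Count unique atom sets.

3

[NX3;H1]([#6])[#6] is the SMARTS for a secondary amine: a trivalent nitrogen with one H, bonded to two carbons.
The molecule carries 3 separate instances of an N-methylamino group (-NHCH3) meeting every constraint; each maps to a distinct set of atoms, giving 3 matches.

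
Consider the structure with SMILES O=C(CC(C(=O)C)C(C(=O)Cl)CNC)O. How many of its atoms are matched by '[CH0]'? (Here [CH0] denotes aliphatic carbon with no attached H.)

3

Check the 15 heavy atoms by environment: 2× C (H2) → no; 2× C (H1) → no; 3× C (H0) → match; 3× O (H0) → no; 2× C (H3) → no; 1× O (H1) → no; 1× N (H1) → no; 1× Cl (H0) → no.
That gives 3 matching atoms.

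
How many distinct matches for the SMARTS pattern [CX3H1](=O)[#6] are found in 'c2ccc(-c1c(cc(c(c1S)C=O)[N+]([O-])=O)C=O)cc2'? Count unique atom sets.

2

[CX3H1](=O)[#6] is the SMARTS for an aldehyde: an sp2 carbon with one H, double-bonded to O and single-bonded to carbon.
The molecule carries 2 separate instances of an aldehyde (-CHO) meeting every constraint; each maps to a distinct set of atoms, giving 2 matches.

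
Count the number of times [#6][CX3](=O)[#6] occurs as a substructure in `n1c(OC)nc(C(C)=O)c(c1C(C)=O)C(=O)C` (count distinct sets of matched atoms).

[#6][CX3](=O)[#6] is the SMARTS for a ketone: a carbonyl carbon (no H) flanked by two carbons.
The molecule carries 3 separate instances of an acetyl/ketone group (-C(=O)CH3) meeting every constraint; each maps to a distinct set of atoms, giving 3 matches.

3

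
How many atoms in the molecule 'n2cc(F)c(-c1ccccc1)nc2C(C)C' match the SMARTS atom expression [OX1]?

0

Check the 16 heavy atoms by environment: 2× n (aromatic, X2) → no; 10× c (aromatic, X3) → no; 3× C (X4) → no; 1× F (X1) → no.
No environment satisfies the query, so 0 matching atoms.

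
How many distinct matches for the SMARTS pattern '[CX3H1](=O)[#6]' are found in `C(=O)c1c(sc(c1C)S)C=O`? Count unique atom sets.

2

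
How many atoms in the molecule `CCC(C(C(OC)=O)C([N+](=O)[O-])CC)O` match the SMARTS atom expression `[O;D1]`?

The query [O;D1] means: aliphatic oxygen bonded to exactly one heavy atom.
Check the 15 heavy atoms by environment: 2× C (D2) → no; 4× C (D3) → no; 3× O (D1) → match; 1× O (D2) → no; 3× C (D1) → no; 1× N (charge +1, D3) → no; 1× O (charge -1, D1) → match.
Summing the matching environments: 3 + 1 = 4 matching atoms.

4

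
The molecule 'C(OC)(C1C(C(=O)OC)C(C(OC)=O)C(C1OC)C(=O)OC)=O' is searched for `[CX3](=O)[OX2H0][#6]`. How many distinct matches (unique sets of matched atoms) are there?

4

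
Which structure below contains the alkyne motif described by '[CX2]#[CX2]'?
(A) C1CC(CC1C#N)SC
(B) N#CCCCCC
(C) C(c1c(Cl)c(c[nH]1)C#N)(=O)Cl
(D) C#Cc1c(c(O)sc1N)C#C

[CX2]#[CX2] describes a carbon-carbon triple bond (an alkyne).
(A) has a nitrile (-C#N) but the triple bond is C#N, not C#C.
(B) has a nitrile (-C#N) but the triple bond is C#N, not C#C.
(C) has a nitrile (-C#N) but the triple bond is C#N, not C#C.
(D) contains an ethynyl group (-C#CH), which satisfies every atom and bond constraint.
So the answer is (D).

D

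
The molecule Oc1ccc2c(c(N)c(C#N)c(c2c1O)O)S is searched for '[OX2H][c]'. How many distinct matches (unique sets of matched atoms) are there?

3

[OX2H][c] is the SMARTS for a phenol: a hydroxyl oxygen attached to an aromatic carbon.
The molecule carries 3 separate instances of a hydroxyl group (-OH) meeting every constraint; each maps to a distinct set of atoms, giving 3 matches.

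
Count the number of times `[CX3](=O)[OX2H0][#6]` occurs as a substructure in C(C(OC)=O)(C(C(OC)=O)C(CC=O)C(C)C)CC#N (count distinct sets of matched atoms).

2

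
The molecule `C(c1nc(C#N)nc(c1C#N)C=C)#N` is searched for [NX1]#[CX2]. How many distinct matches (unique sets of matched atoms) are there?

3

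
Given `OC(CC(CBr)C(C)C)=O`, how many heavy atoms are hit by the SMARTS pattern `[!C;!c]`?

3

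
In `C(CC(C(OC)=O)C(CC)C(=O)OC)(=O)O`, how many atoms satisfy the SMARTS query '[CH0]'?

3

The query [CH0] means: aliphatic carbon with no attached hydrogen.
Check the 16 heavy atoms by environment: 2× C (H2) → no; 2× C (H1) → no; 3× C (H0) → match; 5× O (H0) → no; 3× C (H3) → no; 1× O (H1) → no.
That gives 3 matching atoms.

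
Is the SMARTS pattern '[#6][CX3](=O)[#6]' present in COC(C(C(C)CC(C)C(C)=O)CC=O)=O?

Yes

The pattern [#6][CX3](=O)[#6] describes a carbonyl carbon (no H) flanked by two carbons — a ketone.
The molecule carries an acetyl/ketone group (-C(=O)CH3), whose atoms satisfy every constraint of the query, so the pattern matches.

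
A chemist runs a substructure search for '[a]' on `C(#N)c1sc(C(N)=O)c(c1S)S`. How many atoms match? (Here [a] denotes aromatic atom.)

5

Check the 12 heavy atoms by environment: 1× s (aromatic) → match; 4× c (aromatic) → match; 2× S → no; 2× C → no; 1× O → no; 2× N → no.
Summing the matching environments: 1 + 4 = 5 matching atoms.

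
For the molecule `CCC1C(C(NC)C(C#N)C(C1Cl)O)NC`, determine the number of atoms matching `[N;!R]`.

The query [N;!R] means: aliphatic nitrogen not in a ring.
Check the 16 heavy atoms by environment: 6× C (in 6-ring) → no; 5× C (acyclic) → no; 3× N (acyclic) → match; 1× Cl (acyclic) → no; 1× O (acyclic) → no.
That gives 3 matching atoms.

3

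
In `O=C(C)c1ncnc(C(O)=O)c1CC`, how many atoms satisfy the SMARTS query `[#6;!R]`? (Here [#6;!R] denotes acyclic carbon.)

The query [#6;!R] means: carbon not in any ring.
Check the 14 heavy atoms by environment: 2× n (aromatic, in 6-ring) → no; 4× c (aromatic, in 6-ring) → no; 5× C (acyclic) → match; 3× O (acyclic) → no.
That gives 5 matching atoms.

5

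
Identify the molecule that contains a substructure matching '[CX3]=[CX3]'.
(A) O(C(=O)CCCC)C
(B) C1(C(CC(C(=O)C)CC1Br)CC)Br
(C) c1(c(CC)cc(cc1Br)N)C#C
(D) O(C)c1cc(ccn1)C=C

D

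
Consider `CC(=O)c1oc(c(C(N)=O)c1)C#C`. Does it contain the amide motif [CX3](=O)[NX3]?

The pattern [CX3](=O)[NX3] describes a carbonyl carbon bonded to a trivalent nitrogen — an amide.
The molecule carries a primary amide (-C(=O)NH2), whose atoms satisfy every constraint of the query, so the pattern matches.

Yes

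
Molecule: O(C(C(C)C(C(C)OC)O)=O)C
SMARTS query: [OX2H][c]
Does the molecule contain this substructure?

No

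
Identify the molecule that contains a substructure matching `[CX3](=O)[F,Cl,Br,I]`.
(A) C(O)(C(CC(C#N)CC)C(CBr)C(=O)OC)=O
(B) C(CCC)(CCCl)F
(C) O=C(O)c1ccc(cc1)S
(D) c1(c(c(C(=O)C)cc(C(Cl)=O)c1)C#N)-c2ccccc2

D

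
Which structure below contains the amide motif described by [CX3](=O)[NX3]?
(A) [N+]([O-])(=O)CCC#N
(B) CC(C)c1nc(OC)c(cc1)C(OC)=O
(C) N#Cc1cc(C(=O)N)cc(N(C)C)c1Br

C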